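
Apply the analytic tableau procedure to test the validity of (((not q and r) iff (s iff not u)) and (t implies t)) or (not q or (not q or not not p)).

Assume the negation and expand:
Initial set: {not ((((not q and r) iff (s iff not u)) and (t implies t)) or (not q or (not q or not not p)))}.
not ((((not q and r) iff (s iff not u)) and (t implies t)) or (not q or (not q or not not p))): α-rule — add not (((not q and r) iff (s iff not u)) and (t implies t)), not (not q or (not q or not not p)).
not (not q or (not q or not not p)): α-rule — add not not q, not (not q or not not p).
not (not q or not not p): α-rule — add not not q, not not not p.
not not not p: drop double negation, giving not p.
not (((not q and r) iff (s iff not u)) and (t implies t)): β-rule — branch into not ((not q and r) iff (s iff not u))  //  not (t implies t).
  branch 1 (add not ((not q and r) iff (s iff not u))):
    not ((not q and r) iff (s iff not u)): β-rule — branch into (not q and r), not (s iff not u)  //  not (not q and r), (s iff not u).
      branch 1.1 (add (not q and r), not (s iff not u)):
        (not q and r): α-rule — add not q, r.
        × closes — contains both q and not q.
      branch 1.2 (add not (not q and r), (s iff not u)):
        not (not q and r): β-rule — branch into not not q  //  not r.
          branch 1.2.1 (add not not q):
            (s iff not u): β-rule — branch into s, not u  //  not s, not not u.
              branch 1.2.1.1 (add s, not u):
                ○ open, literals {p=F, q=T, s=T, u=F}.
              branch 1.2.1.2 (add not s, not not u):
                ○ open, literals {p=F, q=T, s=F, u=T}.
          branch 1.2.2 (add not r):
            (s iff not u): β-rule — branch into s, not u  //  not s, not not u.
              branch 1.2.2.1 (add s, not u):
                ○ open, literals {p=F, q=T, r=F, s=T, u=F}.
              branch 1.2.2.2 (add not s, not not u):
                ○ open, literals {p=F, q=T, r=F, s=F, u=T}.
  branch 2 (add not (t implies t)):
    not (t implies t): α-rule — add t, not t.
    × closes — contains both t and not t.
2 branches closed, 4 open.
An open branch gives a countermodel: p=F, q=T, s=T, u=F (unmentioned atoms arbitrary); under it the original formula is false.

Not valid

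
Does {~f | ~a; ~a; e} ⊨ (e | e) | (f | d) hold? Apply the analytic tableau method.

Initial set: {T (~f | ~a); T ~a; T e; F ((e | e) | (f | d))}.
F ((e | e) | (f | d)): α-rule — add F (e | e), F (f | d).
F (e | e): α-rule — add F e, F e.
× closes — contains both e and ~e.
All 1 branch closes.
Every branch closed, so the premises entail the conclusion.

Yes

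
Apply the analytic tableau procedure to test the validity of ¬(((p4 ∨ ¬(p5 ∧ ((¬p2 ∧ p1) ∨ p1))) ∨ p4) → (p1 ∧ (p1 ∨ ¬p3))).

Not valid

Assume the negation and expand:
Initial set: {¬¬(((p4 ∨ ¬(p5 ∧ ((¬p2 ∧ p1) ∨ p1))) ∨ p4) → (p1 ∧ (p1 ∨ ¬p3)))}.
¬¬(((p4 ∨ ¬(p5 ∧ ((¬p2 ∧ p1) ∨ p1))) ∨ p4) → (p1 ∧ (p1 ∨ ¬p3))): β-rule — branch into ¬((p4 ∨ ¬(p5 ∧ ((¬p2 ∧ p1) ∨ p1))) ∨ p4)  //  (p1 ∧ (p1 ∨ ¬p3)).
  branch 1 (add ¬((p4 ∨ ¬(p5 ∧ ((¬p2 ∧ p1) ∨ p1))) ∨ p4)):
    ¬((p4 ∨ ¬(p5 ∧ ((¬p2 ∧ p1) ∨ p1))) ∨ p4): α-rule — add ¬(p4 ∨ ¬(p5 ∧ ((¬p2 ∧ p1) ∨ p1))), ¬p4.
    ¬(p4 ∨ ¬(p5 ∧ ((¬p2 ∧ p1) ∨ p1))): α-rule — add ¬p4, ¬¬(p5 ∧ ((¬p2 ∧ p1) ∨ p1)).
    ¬¬(p5 ∧ ((¬p2 ∧ p1) ∨ p1)): α-rule — add p5, ((¬p2 ∧ p1) ∨ p1).
    ((¬p2 ∧ p1) ∨ p1): β-rule — branch into (¬p2 ∧ p1)  //  p1.
      branch 1.1 (add (¬p2 ∧ p1)):
        (¬p2 ∧ p1): α-rule — add ¬p2, p1.
        ○ open, literals {p1=T, p2=F, p4=F, p5=T}.
      branch 1.2 (add p1):
        ○ open, literals {p1=T, p4=F, p5=T}.
  branch 2 (add (p1 ∧ (p1 ∨ ¬p3))):
    (p1 ∧ (p1 ∨ ¬p3)): α-rule — add p1, (p1 ∨ ¬p3).
    (p1 ∨ ¬p3): β-rule — branch into p1  //  ¬p3.
      branch 2.1 (add p1):
        ○ open, literals {p1=T}.
      branch 2.2 (add ¬p3):
        ○ open, literals {p1=T, p3=F}.
0 branches closed, 4 open.
An open branch gives a countermodel: p1=T, p2=F, p4=F, p5=T (unmentioned atoms arbitrary); under it the original formula is false.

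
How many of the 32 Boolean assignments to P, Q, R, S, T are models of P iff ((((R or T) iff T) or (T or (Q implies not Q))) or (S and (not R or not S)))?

Initial set: {T (P iff ((((R or T) iff T) or (T or (Q implies not Q))) or (S and (not R or not S))))}.
T (P iff ((((R or T) iff T) or (T or (Q implies not Q))) or (S and (not R or not S)))): β-rule — branch into T P, T ((((R or T) iff T) or (T or (Q implies not Q))) or (S and (not R or not S)))  //  F P, F ((((R or T) iff T) or (T or (Q implies not Q))) or (S and (not R or not S))).
  branch 1 (add T P, T ((((R or T) iff T) or (T or (Q implies not Q))) or (S and (not R or not S)))):
    T ((((R or T) iff T) or (T or (Q implies not Q))) or (S and (not R or not S))): β-rule — branch into T (((R or T) iff T) or (T or (Q implies not Q)))  //  T (S and (not R or not S)).
      branch 1.1 (add T (((R or T) iff T) or (T or (Q implies not Q)))):
        T (((R or T) iff T) or (T or (Q implies not Q))): β-rule — branch into T ((R or T) iff T)  //  T (T or (Q implies not Q)).
          branch 1.1.1 (add T ((R or T) iff T)):
            T ((R or T) iff T): β-rule — branch into T (R or T), T T  //  F (R or T), F T.
              branch 1.1.1.1 (add T (R or T), T T):
                T (R or T): β-rule — branch into T R  //  T T.
                  branch 1.1.1.1.1 (add T R):
                    ○ open, literals {P=true, R=true, T=true}.
                  branch 1.1.1.1.2 (add T T):
                    ○ open, literals {P=true, T=true}.
              branch 1.1.1.2 (add F (R or T), F T):
                F (R or T): α-rule — add F R, F T.
                ○ open, literals {P=true, R=false, T=false}.
          branch 1.1.2 (add T (T or (Q implies not Q))):
            T (T or (Q implies not Q)): β-rule — branch into T T  //  T (Q implies not Q).
              branch 1.1.2.1 (add T T):
                ○ open, literals {P=true, T=true}.
              branch 1.1.2.2 (add T (Q implies not Q)):
                T (Q implies not Q): β-rule — branch into F Q  //  T not Q.
                  branch 1.1.2.2.1 (add F Q):
                    ○ open, literals {P=true, Q=false}.
                  branch 1.1.2.2.2 (add T not Q):
                    ○ open, literals {P=true, Q=false}.
      branch 1.2 (add T (S and (not R or not S))):
        T (S and (not R or not S)): α-rule — add T S, T (not R or not S).
        T (not R or not S): β-rule — branch into T not R  //  T not S.
          branch 1.2.1 (add T not R):
            ○ open, literals {P=true, R=false, S=true}.
          branch 1.2.2 (add T not S):
            × closes — contains both S and not S.
  branch 2 (add F P, F ((((R or T) iff T) or (T or (Q implies not Q))) or (S and (not R or not S)))):
    F ((((R or T) iff T) or (T or (Q implies not Q))) or (S and (not R or not S))): α-rule — add F (((R or T) iff T) or (T or (Q implies not Q))), F (S and (not R or not S)).
    F (((R or T) iff T) or (T or (Q implies not Q))): α-rule — add F ((R or T) iff T), F (T or (Q implies not Q)).
    F (T or (Q implies not Q)): α-rule — add F T, F (Q implies not Q).
    F (Q implies not Q): α-rule — add T Q, F not Q.
    F (S and (not R or not S)): β-rule — branch into F S  //  F (not R or not S).
      branch 2.1 (add F S):
        F ((R or T) iff T): β-rule — branch into T (R or T), F T  //  F (R or T), T T.
          branch 2.1.1 (add T (R or T), F T):
            T (R or T): β-rule — branch into T R  //  T T.
              branch 2.1.1.1 (add T R):
                ○ open, literals {P=false, Q=true, R=true, S=false, T=false}.
              branch 2.1.1.2 (add T T):
                × closes — contains both T and not T.
          branch 2.1.2 (add F (R or T), T T):
            × closes — contains both T and not T.
      branch 2.2 (add F (not R or not S)):
        F (not R or not S): α-rule — add F not R, F not S.
        F ((R or T) iff T): β-rule — branch into T (R or T), F T  //  F (R or T), T T.
          branch 2.2.1 (add T (R or T), F T):
            T (R or T): β-rule — branch into T R  //  T T.
              branch 2.2.1.1 (add T R):
                ○ open, literals {P=false, Q=true, R=true, S=true, T=false}.
              branch 2.2.1.2 (add T T):
                × closes — contains both T and not T.
          branch 2.2.2 (add F (R or T), T T):
            × closes — contains both T and not T.
5 branches closed, 9 open.
Each open branch fixes some atoms; the unmentioned ones are free. Counting distinct full assignments: branch {P=true, R=true, T=true} (Q, S) contributes 4 new; branch {P=true, T=true} (Q, R, S) contributes 4 new; branch {P=true, R=false, T=false} (Q, S) contributes 4 new; branch {P=true, T=true} (Q, R, S) contributes 0 new; branch {P=true, Q=false} (R, S, T) contributes 2 new; branch {P=true, Q=false} (R, S, T) contributes 0 new; branch {P=true, R=false, S=true} (Q, T) contributes 0 new; branch {P=false, Q=true, R=true, S=false, T=false} (none free) contributes 1 new; branch {P=false, Q=true, R=true, S=true, T=false} (none free) contributes 1 new. Total: 16.

16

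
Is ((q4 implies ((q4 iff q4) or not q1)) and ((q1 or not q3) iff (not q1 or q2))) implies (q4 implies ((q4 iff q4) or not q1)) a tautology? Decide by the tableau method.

Assume the negation and expand:
Initial set: {not (((q4 implies ((q4 iff q4) or not q1)) and ((q1 or not q3) iff (not q1 or q2))) implies (q4 implies ((q4 iff q4) or not q1)))}.
not (((q4 implies ((q4 iff q4) or not q1)) and ((q1 or not q3) iff (not q1 or q2))) implies (q4 implies ((q4 iff q4) or not q1))): α-rule — add ((q4 implies ((q4 iff q4) or not q1)) and ((q1 or not q3) iff (not q1 or q2))), not (q4 implies ((q4 iff q4) or not q1)).
((q4 implies ((q4 iff q4) or not q1)) and ((q1 or not q3) iff (not q1 or q2))): α-rule — add (q4 implies ((q4 iff q4) or not q1)), ((q1 or not q3) iff (not q1 or q2)).
not (q4 implies ((q4 iff q4) or not q1)): α-rule — add q4, not ((q4 iff q4) or not q1).
not ((q4 iff q4) or not q1): α-rule — add not (q4 iff q4), not not q1.
(q4 implies ((q4 iff q4) or not q1)): β-rule — branch into not q4  //  ((q4 iff q4) or not q1).
  branch 1 (add not q4):
    × closes — contains both q4 and not q4.
  branch 2 (add ((q4 iff q4) or not q1)):
    ((q1 or not q3) iff (not q1 or q2)): β-rule — branch into (q1 or not q3), (not q1 or q2)  //  not (q1 or not q3), not (not q1 or q2).
      branch 2.1 (add (q1 or not q3), (not q1 or q2)):
        not (q4 iff q4): β-rule — branch into q4, not q4  //  not q4, q4.
          branch 2.1.1 (add q4, not q4):
            × closes — contains both q4 and not q4.
          branch 2.1.2 (add not q4, q4):
            × closes — contains both q4 and not q4.
      branch 2.2 (add not (q1 or not q3), not (not q1 or q2)):
        not (q1 or not q3): α-rule — add not q1, not not q3.
        × closes — contains both q1 and not q1.
All 4 branches close.
Every branch closed, so the negation is unsatisfiable and the formula is valid.

Valid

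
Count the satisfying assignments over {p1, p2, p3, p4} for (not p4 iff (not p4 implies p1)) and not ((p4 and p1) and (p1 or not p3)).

4

Initial set: {((not p4 iff (not p4 implies p1)) and not ((p4 and p1) and (p1 or not p3)))}.
((not p4 iff (not p4 implies p1)) and not ((p4 and p1) and (p1 or not p3))): α-rule — add (not p4 iff (not p4 implies p1)), not ((p4 and p1) and (p1 or not p3)).
(not p4 iff (not p4 implies p1)): β-rule — branch into not p4, (not p4 implies p1)  //  not not p4, not (not p4 implies p1).
  branch 1 (add not p4, (not p4 implies p1)):
    not ((p4 and p1) and (p1 or not p3)): β-rule — branch into not (p4 and p1)  //  not (p1 or not p3).
      branch 1.1 (add not (p4 and p1)):
        (not p4 implies p1): β-rule — branch into not not p4  //  p1.
          branch 1.1.1 (add not not p4):
            × closes — contains both p4 and not p4.
          branch 1.1.2 (add p1):
            not (p4 and p1): β-rule — branch into not p4  //  not p1.
              branch 1.1.2.1 (add not p4):
                ○ open, literals {p1=1, p4=0}.
              branch 1.1.2.2 (add not p1):
                × closes — contains both p1 and not p1.
      branch 1.2 (add not (p1 or not p3)):
        not (p1 or not p3): α-rule — add not p1, not not p3.
        (not p4 implies p1): β-rule — branch into not not p4  //  p1.
          branch 1.2.1 (add not not p4):
            × closes — contains both p4 and not p4.
          branch 1.2.2 (add p1):
            × closes — contains both p1 and not p1.
  branch 2 (add not not p4, not (not p4 implies p1)):
    not (not p4 implies p1): α-rule — add not p4, not p1.
    × closes — contains both p4 and not p4.
5 branches closed, 1 open.
Each open branch fixes some atoms; the unmentioned ones are free. Counting distinct full assignments: branch {p1=1, p4=0} (p2, p3) contributes 4 new. Total: 4.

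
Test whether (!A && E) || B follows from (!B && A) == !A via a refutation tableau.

Yes

Initial set: {((!B && A) == !A); !((!A && E) || B)}.
!((!A && E) || B): α-rule — add !(!A && E), !B.
((!B && A) == !A): β-rule — branch into (!B && A), !A  //  !(!B && A), !!A.
  branch 1 (add (!B && A), !A):
    (!B && A): α-rule — add !B, A.
    × closes — contains both A and !A.
  branch 2 (add !(!B && A), !!A):
    !(!A && E): β-rule — branch into !!A  //  !E.
      branch 2.1 (add !!A):
        !(!B && A): β-rule — branch into !!B  //  !A.
          branch 2.1.1 (add !!B):
            × closes — contains both B and !B.
          branch 2.1.2 (add !A):
            × closes — contains both A and !A.
      branch 2.2 (add !E):
        !(!B && A): β-rule — branch into !!B  //  !A.
          branch 2.2.1 (add !!B):
            × closes — contains both B and !B.
          branch 2.2.2 (add !A):
            × closes — contains both A and !A.
All 5 branches close.
Every branch closed, so the premises entail the conclusion.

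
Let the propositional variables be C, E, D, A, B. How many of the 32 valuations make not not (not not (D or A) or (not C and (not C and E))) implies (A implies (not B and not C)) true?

20

Initial set: {(not not (not not (D or A) or (not C and (not C and E))) implies (A implies (not B and not C)))}.
(not not (not not (D or A) or (not C and (not C and E))) implies (A implies (not B and not C))): β-rule — branch into not not not (not not (D or A) or (not C and (not C and E)))  //  (A implies (not B and not C)).
  branch 1 (add not not not (not not (D or A) or (not C and (not C and E)))):
    not not not (not not (D or A) or (not C and (not C and E))): drop double negation, giving not (not not (D or A) or (not C and (not C and E))).
    not (not not (D or A) or (not C and (not C and E))): α-rule — add not not not (D or A), not (not C and (not C and E)).
    not not not (D or A): drop double negation, giving not (D or A).
    not (D or A): α-rule — add not D, not A.
    not (not C and (not C and E)): β-rule — branch into not not C  //  not (not C and E).
      branch 1.1 (add not not C):
        ○ open, literals {A=F, C=T, D=F}.
      branch 1.2 (add not (not C and E)):
        not (not C and E): β-rule — branch into not not C  //  not E.
          branch 1.2.1 (add not not C):
            ○ open, literals {A=F, C=T, D=F}.
          branch 1.2.2 (add not E):
            ○ open, literals {A=F, D=F, E=F}.
  branch 2 (add (A implies (not B and not C))):
    (A implies (not B and not C)): β-rule — branch into not A  //  (not B and not C).
      branch 2.1 (add not A):
        ○ open, literals {A=F}.
      branch 2.2 (add (not B and not C)):
        (not B and not C): α-rule — add not B, not C.
        ○ open, literals {B=F, C=F}.
0 branches closed, 5 open.
Each open branch fixes some atoms; the unmentioned ones are free. Counting distinct full assignments: branch {A=F, C=T, D=F} (E, B) contributes 4 new; branch {A=F, C=T, D=F} (E, B) contributes 0 new; branch {A=F, D=F, E=F} (C, B) contributes 2 new; branch {A=F} (C, E, D, B) contributes 10 new; branch {B=F, C=F} (E, D, A) contributes 4 new. Total: 20.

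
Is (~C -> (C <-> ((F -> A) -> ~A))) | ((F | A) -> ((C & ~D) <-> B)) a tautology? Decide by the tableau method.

Not valid

Assume the negation and expand:
Initial set: {~((~C -> (C <-> ((F -> A) -> ~A))) | ((F | A) -> ((C & ~D) <-> B)))}.
~((~C -> (C <-> ((F -> A) -> ~A))) | ((F | A) -> ((C & ~D) <-> B))): α-rule — add ~(~C -> (C <-> ((F -> A) -> ~A))), ~((F | A) -> ((C & ~D) <-> B)).
~(~C -> (C <-> ((F -> A) -> ~A))): α-rule — add ~C, ~(C <-> ((F -> A) -> ~A)).
~((F | A) -> ((C & ~D) <-> B)): α-rule — add (F | A), ~((C & ~D) <-> B).
~(C <-> ((F -> A) -> ~A)): β-rule — branch into C, ~((F -> A) -> ~A)  //  ~C, ((F -> A) -> ~A).
  branch 1 (add C, ~((F -> A) -> ~A)):
    × closes — contains both C and ~C.
  branch 2 (add ~C, ((F -> A) -> ~A)):
    (F | A): β-rule — branch into F  //  A.
      branch 2.1 (add F):
        ~((C & ~D) <-> B): β-rule — branch into (C & ~D), ~B  //  ~(C & ~D), B.
          branch 2.1.1 (add (C & ~D), ~B):
            (C & ~D): α-rule — add C, ~D.
            × closes — contains both C and ~C.
          branch 2.1.2 (add ~(C & ~D), B):
            ((F -> A) -> ~A): β-rule — branch into ~(F -> A)  //  ~A.
              branch 2.1.2.1 (add ~(F -> A)):
                ~(F -> A): α-rule — add F, ~A.
                ~(C & ~D): β-rule — branch into ~C  //  ~~D.
                  branch 2.1.2.1.1 (add ~C):
                    ○ open, literals {A=false, B=true, C=false, F=true}.
                  branch 2.1.2.1.2 (add ~~D):
                    ○ open, literals {A=false, B=true, C=false, D=true, F=true}.
              branch 2.1.2.2 (add ~A):
                ~(C & ~D): β-rule — branch into ~C  //  ~~D.
                  branch 2.1.2.2.1 (add ~C):
                    ○ open, literals {A=false, B=true, C=false, F=true}.
                  branch 2.1.2.2.2 (add ~~D):
                    ○ open, literals {A=false, B=true, C=false, D=true, F=true}.
      branch 2.2 (add A):
        ~((C & ~D) <-> B): β-rule — branch into (C & ~D), ~B  //  ~(C & ~D), B.
          branch 2.2.1 (add (C & ~D), ~B):
            (C & ~D): α-rule — add C, ~D.
            × closes — contains both C and ~C.
          branch 2.2.2 (add ~(C & ~D), B):
            ((F -> A) -> ~A): β-rule — branch into ~(F -> A)  //  ~A.
              branch 2.2.2.1 (add ~(F -> A)):
                ~(F -> A): α-rule — add F, ~A.
                × closes — contains both A and ~A.
              branch 2.2.2.2 (add ~A):
                × closes — contains both A and ~A.
5 branches closed, 4 open.
An open branch gives a countermodel: A=false, B=true, C=false, F=true (unmentioned atoms arbitrary); under it the original formula is false.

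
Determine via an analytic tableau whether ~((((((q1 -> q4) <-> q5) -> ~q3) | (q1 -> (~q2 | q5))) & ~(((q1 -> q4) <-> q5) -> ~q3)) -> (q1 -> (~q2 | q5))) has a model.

Initial set: {~((((((q1 -> q4) <-> q5) -> ~q3) | (q1 -> (~q2 | q5))) & ~(((q1 -> q4) <-> q5) -> ~q3)) -> (q1 -> (~q2 | q5)))}.
~((((((q1 -> q4) <-> q5) -> ~q3) | (q1 -> (~q2 | q5))) & ~(((q1 -> q4) <-> q5) -> ~q3)) -> (q1 -> (~q2 | q5))): α-rule — add (((((q1 -> q4) <-> q5) -> ~q3) | (q1 -> (~q2 | q5))) & ~(((q1 -> q4) <-> q5) -> ~q3)), ~(q1 -> (~q2 | q5)).
(((((q1 -> q4) <-> q5) -> ~q3) | (q1 -> (~q2 | q5))) & ~(((q1 -> q4) <-> q5) -> ~q3)): α-rule — add ((((q1 -> q4) <-> q5) -> ~q3) | (q1 -> (~q2 | q5))), ~(((q1 -> q4) <-> q5) -> ~q3).
~(q1 -> (~q2 | q5)): α-rule — add q1, ~(~q2 | q5).
~(((q1 -> q4) <-> q5) -> ~q3): α-rule — add ((q1 -> q4) <-> q5), ~~q3.
~(~q2 | q5): α-rule — add ~~q2, ~q5.
((((q1 -> q4) <-> q5) -> ~q3) | (q1 -> (~q2 | q5))): β-rule — branch into (((q1 -> q4) <-> q5) -> ~q3)  //  (q1 -> (~q2 | q5)).
  branch 1 (add (((q1 -> q4) <-> q5) -> ~q3)):
    ((q1 -> q4) <-> q5): β-rule — branch into (q1 -> q4), q5  //  ~(q1 -> q4), ~q5.
      branch 1.1 (add (q1 -> q4), q5):
        × closes — contains both q5 and ~q5.
      branch 1.2 (add ~(q1 -> q4), ~q5):
        ~(q1 -> q4): α-rule — add q1, ~q4.
        (((q1 -> q4) <-> q5) -> ~q3): β-rule — branch into ~((q1 -> q4) <-> q5)  //  ~q3.
          branch 1.2.1 (add ~((q1 -> q4) <-> q5)):
            ~((q1 -> q4) <-> q5): β-rule — branch into (q1 -> q4), ~q5  //  ~(q1 -> q4), q5.
              branch 1.2.1.1 (add (q1 -> q4), ~q5):
                (q1 -> q4): β-rule — branch into ~q1  //  q4.
                  branch 1.2.1.1.1 (add ~q1):
                    × closes — contains both q1 and ~q1.
                  branch 1.2.1.1.2 (add q4):
                    × closes — contains both q4 and ~q4.
              branch 1.2.1.2 (add ~(q1 -> q4), q5):
                × closes — contains both q5 and ~q5.
          branch 1.2.2 (add ~q3):
            × closes — contains both q3 and ~q3.
  branch 2 (add (q1 -> (~q2 | q5))):
    ((q1 -> q4) <-> q5): β-rule — branch into (q1 -> q4), q5  //  ~(q1 -> q4), ~q5.
      branch 2.1 (add (q1 -> q4), q5):
        × closes — contains both q5 and ~q5.
      branch 2.2 (add ~(q1 -> q4), ~q5):
        ~(q1 -> q4): α-rule — add q1, ~q4.
        (q1 -> (~q2 | q5)): β-rule — branch into ~q1  //  (~q2 | q5).
          branch 2.2.1 (add ~q1):
            × closes — contains both q1 and ~q1.
          branch 2.2.2 (add (~q2 | q5)):
            (~q2 | q5): β-rule — branch into ~q2  //  q5.
              branch 2.2.2.1 (add ~q2):
                × closes — contains both q2 and ~q2.
              branch 2.2.2.2 (add q5):
                × closes — contains both q5 and ~q5.
All 9 branches close.
Every branch closed; the formula is unsatisfiable.

Unsatisfiable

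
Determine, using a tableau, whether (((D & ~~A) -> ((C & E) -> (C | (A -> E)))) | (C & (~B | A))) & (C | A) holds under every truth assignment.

Assume the negation and expand:
Initial set: {F ((((D & ~~A) -> ((C & E) -> (C | (A -> E)))) | (C & (~B | A))) & (C | A))}.
F ((((D & ~~A) -> ((C & E) -> (C | (A -> E)))) | (C & (~B | A))) & (C | A)): β-rule — branch into F (((D & ~~A) -> ((C & E) -> (C | (A -> E)))) | (C & (~B | A)))  //  F (C | A).
  branch 1 (add F (((D & ~~A) -> ((C & E) -> (C | (A -> E)))) | (C & (~B | A)))):
    F (((D & ~~A) -> ((C & E) -> (C | (A -> E)))) | (C & (~B | A))): α-rule — add F ((D & ~~A) -> ((C & E) -> (C | (A -> E)))), F (C & (~B | A)).
    F ((D & ~~A) -> ((C & E) -> (C | (A -> E)))): α-rule — add T (D & ~~A), F ((C & E) -> (C | (A -> E))).
    T (D & ~~A): α-rule — add T D, T ~~A.
    F ((C & E) -> (C | (A -> E))): α-rule — add T (C & E), F (C | (A -> E)).
    T ~~A: drop double negation, giving T A.
    T (C & E): α-rule — add T C, T E.
    F (C | (A -> E)): α-rule — add F C, F (A -> E).
    × closes — contains both C and ~C.
  branch 2 (add F (C | A)):
    F (C | A): α-rule — add F C, F A.
    ○ open, literals {A=false, C=false}.
1 branch closed, 1 open.
An open branch gives a countermodel: A=false, C=false (unmentioned atoms arbitrary); under it the original formula is false.

Not valid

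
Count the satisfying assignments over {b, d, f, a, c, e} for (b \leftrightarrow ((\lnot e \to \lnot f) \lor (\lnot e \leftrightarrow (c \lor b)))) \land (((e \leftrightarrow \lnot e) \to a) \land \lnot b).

Initial set: {((b \leftrightarrow ((\lnot e \to \lnot f) \lor (\lnot e \leftrightarrow (c \lor b)))) \land (((e \leftrightarrow \lnot e) \to a) \land \lnot b))}.
((b \leftrightarrow ((\lnot e \to \lnot f) \lor (\lnot e \leftrightarrow (c \lor b)))) \land (((e \leftrightarrow \lnot e) \to a) \land \lnot b)): α-rule — add (b \leftrightarrow ((\lnot e \to \lnot f) \lor (\lnot e \leftrightarrow (c \lor b)))), (((e \leftrightarrow \lnot e) \to a) \land \lnot b).
(((e \leftrightarrow \lnot e) \to a) \land \lnot b): α-rule — add ((e \leftrightarrow \lnot e) \to a), \lnot b.
(b \leftrightarrow ((\lnot e \to \lnot f) \lor (\lnot e \leftrightarrow (c \lor b)))): β-rule — branch into b, ((\lnot e \to \lnot f) \lor (\lnot e \leftrightarrow (c \lor b)))  //  \lnot b, \lnot ((\lnot e \to \lnot f) \lor (\lnot e \leftrightarrow (c \lor b))).
  branch 1 (add b, ((\lnot e \to \lnot f) \lor (\lnot e \leftrightarrow (c \lor b)))):
    × closes — contains both b and \lnot b.
  branch 2 (add \lnot b, \lnot ((\lnot e \to \lnot f) \lor (\lnot e \leftrightarrow (c \lor b)))):
    \lnot ((\lnot e \to \lnot f) \lor (\lnot e \leftrightarrow (c \lor b))): α-rule — add \lnot (\lnot e \to \lnot f), \lnot (\lnot e \leftrightarrow (c \lor b)).
    \lnot (\lnot e \to \lnot f): α-rule — add \lnot e, \lnot \lnot f.
    ((e \leftrightarrow \lnot e) \to a): β-rule — branch into \lnot (e \leftrightarrow \lnot e)  //  a.
      branch 2.1 (add \lnot (e \leftrightarrow \lnot e)):
        \lnot (\lnot e \leftrightarrow (c \lor b)): β-rule — branch into \lnot e, \lnot (c \lor b)  //  \lnot \lnot e, (c \lor b).
          branch 2.1.1 (add \lnot e, \lnot (c \lor b)):
            \lnot (c \lor b): α-rule — add \lnot c, \lnot b.
            \lnot (e \leftrightarrow \lnot e): β-rule — branch into e, \lnot \lnot e  //  \lnot e, \lnot e.
              branch 2.1.1.1 (add e, \lnot \lnot e):
                × closes — contains both e and \lnot e.
              branch 2.1.1.2 (add \lnot e, \lnot e):
                ○ open, literals {b=F, c=F, e=F, f=T}.
          branch 2.1.2 (add \lnot \lnot e, (c \lor b)):
            × closes — contains both e and \lnot e.
      branch 2.2 (add a):
        \lnot (\lnot e \leftrightarrow (c \lor b)): β-rule — branch into \lnot e, \lnot (c \lor b)  //  \lnot \lnot e, (c \lor b).
          branch 2.2.1 (add \lnot e, \lnot (c \lor b)):
            \lnot (c \lor b): α-rule — add \lnot c, \lnot b.
            ○ open, literals {a=T, b=F, c=F, e=F, f=T}.
          branch 2.2.2 (add \lnot \lnot e, (c \lor b)):
            × closes — contains both e and \lnot e.
4 branches closed, 2 open.
Each open branch fixes some atoms; the unmentioned ones are free. Counting distinct full assignments: branch {b=F, c=F, e=F, f=T} (d, a) contributes 4 new; branch {a=T, b=F, c=F, e=F, f=T} (d) contributes 0 new. Total: 4.

4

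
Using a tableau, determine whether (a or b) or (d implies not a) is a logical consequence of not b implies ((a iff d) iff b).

Initial set: {(not b implies ((a iff d) iff b)); not ((a or b) or (d implies not a))}.
not ((a or b) or (d implies not a)): α-rule — add not (a or b), not (d implies not a).
not (a or b): α-rule — add not a, not b.
not (d implies not a): α-rule — add d, not not a.
× closes — contains both a and not a.
All 1 branch closes.
Every branch closed, so the premises entail the conclusion.

Yes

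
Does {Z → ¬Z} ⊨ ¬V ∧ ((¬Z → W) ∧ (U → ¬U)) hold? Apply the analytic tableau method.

No

Initial set: {(Z → ¬Z); ¬(¬V ∧ ((¬Z → W) ∧ (U → ¬U)))}.
(Z → ¬Z): β-rule — branch into ¬Z  //  ¬Z.
  branch 1 (add ¬Z):
    ¬(¬V ∧ ((¬Z → W) ∧ (U → ¬U))): β-rule — branch into ¬¬V  //  ¬((¬Z → W) ∧ (U → ¬U)).
      branch 1.1 (add ¬¬V):
        ○ open, literals {V=T, Z=F}.
      branch 1.2 (add ¬((¬Z → W) ∧ (U → ¬U))):
        ¬((¬Z → W) ∧ (U → ¬U)): β-rule — branch into ¬(¬Z → W)  //  ¬(U → ¬U).
          branch 1.2.1 (add ¬(¬Z → W)):
            ¬(¬Z → W): α-rule — add ¬Z, ¬W.
            ○ open, literals {W=F, Z=F}.
          branch 1.2.2 (add ¬(U → ¬U)):
            ¬(U → ¬U): α-rule — add U, ¬¬U.
            ○ open, literals {U=T, Z=F}.
  branch 2 (add ¬Z):
    ¬(¬V ∧ ((¬Z → W) ∧ (U → ¬U))): β-rule — branch into ¬¬V  //  ¬((¬Z → W) ∧ (U → ¬U)).
      branch 2.1 (add ¬¬V):
        ○ open, literals {V=T, Z=F}.
      branch 2.2 (add ¬((¬Z → W) ∧ (U → ¬U))):
        ¬((¬Z → W) ∧ (U → ¬U)): β-rule — branch into ¬(¬Z → W)  //  ¬(U → ¬U).
          branch 2.2.1 (add ¬(¬Z → W)):
            ¬(¬Z → W): α-rule — add ¬Z, ¬W.
            ○ open, literals {W=F, Z=F}.
          branch 2.2.2 (add ¬(U → ¬U)):
            ¬(U → ¬U): α-rule — add U, ¬¬U.
            ○ open, literals {U=T, Z=F}.
0 branches closed, 6 open.
An open branch gives a countermodel: V=T, Z=F (unmentioned atoms arbitrary); the premises hold there but the conclusion fails.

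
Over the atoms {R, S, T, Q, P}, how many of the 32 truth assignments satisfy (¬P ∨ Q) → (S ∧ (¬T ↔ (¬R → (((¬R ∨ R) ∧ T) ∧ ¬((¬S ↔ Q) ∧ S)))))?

12

Initial set: {T ((¬P ∨ Q) → (S ∧ (¬T ↔ (¬R → (((¬R ∨ R) ∧ T) ∧ ¬((¬S ↔ Q) ∧ S))))))}.
T ((¬P ∨ Q) → (S ∧ (¬T ↔ (¬R → (((¬R ∨ R) ∧ T) ∧ ¬((¬S ↔ Q) ∧ S)))))): β-rule — branch into F (¬P ∨ Q)  //  T (S ∧ (¬T ↔ (¬R → (((¬R ∨ R) ∧ T) ∧ ¬((¬S ↔ Q) ∧ S))))).
  branch 1 (add F (¬P ∨ Q)):
    F (¬P ∨ Q): α-rule — add F ¬P, F Q.
    ○ open, literals {P=T, Q=F}.
  branch 2 (add T (S ∧ (¬T ↔ (¬R → (((¬R ∨ R) ∧ T) ∧ ¬((¬S ↔ Q) ∧ S)))))):
    T (S ∧ (¬T ↔ (¬R → (((¬R ∨ R) ∧ T) ∧ ¬((¬S ↔ Q) ∧ S))))): α-rule — add T S, T (¬T ↔ (¬R → (((¬R ∨ R) ∧ T) ∧ ¬((¬S ↔ Q) ∧ S)))).
    T (¬T ↔ (¬R → (((¬R ∨ R) ∧ T) ∧ ¬((¬S ↔ Q) ∧ S)))): β-rule — branch into T ¬T, T (¬R → (((¬R ∨ R) ∧ T) ∧ ¬((¬S ↔ Q) ∧ S)))  //  F ¬T, F (¬R → (((¬R ∨ R) ∧ T) ∧ ¬((¬S ↔ Q) ∧ S))).
      branch 2.1 (add T ¬T, T (¬R → (((¬R ∨ R) ∧ T) ∧ ¬((¬S ↔ Q) ∧ S)))):
        T (¬R → (((¬R ∨ R) ∧ T) ∧ ¬((¬S ↔ Q) ∧ S))): β-rule — branch into F ¬R  //  T (((¬R ∨ R) ∧ T) ∧ ¬((¬S ↔ Q) ∧ S)).
          branch 2.1.1 (add F ¬R):
            ○ open, literals {R=T, S=T, T=F}.
          branch 2.1.2 (add T (((¬R ∨ R) ∧ T) ∧ ¬((¬S ↔ Q) ∧ S))):
            T (((¬R ∨ R) ∧ T) ∧ ¬((¬S ↔ Q) ∧ S)): α-rule — add T ((¬R ∨ R) ∧ T), T ¬((¬S ↔ Q) ∧ S).
            T ((¬R ∨ R) ∧ T): α-rule — add T (¬R ∨ R), T T.
            × closes — contains both T and ¬T.
      branch 2.2 (add F ¬T, F (¬R → (((¬R ∨ R) ∧ T) ∧ ¬((¬S ↔ Q) ∧ S)))):
        F (¬R → (((¬R ∨ R) ∧ T) ∧ ¬((¬S ↔ Q) ∧ S))): α-rule — add T ¬R, F (((¬R ∨ R) ∧ T) ∧ ¬((¬S ↔ Q) ∧ S)).
        F (((¬R ∨ R) ∧ T) ∧ ¬((¬S ↔ Q) ∧ S)): β-rule — branch into F ((¬R ∨ R) ∧ T)  //  F ¬((¬S ↔ Q) ∧ S).
          branch 2.2.1 (add F ((¬R ∨ R) ∧ T)):
            F ((¬R ∨ R) ∧ T): β-rule — branch into F (¬R ∨ R)  //  F T.
              branch 2.2.1.1 (add F (¬R ∨ R)):
                F (¬R ∨ R): α-rule — add F ¬R, F R.
                × closes — contains both R and ¬R.
              branch 2.2.1.2 (add F T):
                × closes — contains both T and ¬T.
          branch 2.2.2 (add F ¬((¬S ↔ Q) ∧ S)):
            F ¬((¬S ↔ Q) ∧ S): α-rule — add T (¬S ↔ Q), T S.
            T (¬S ↔ Q): β-rule — branch into T ¬S, T Q  //  F ¬S, F Q.
              branch 2.2.2.1 (add T ¬S, T Q):
                × closes — contains both S and ¬S.
              branch 2.2.2.2 (add F ¬S, F Q):
                ○ open, literals {Q=F, R=F, S=T, T=T}.
4 branches closed, 3 open.
Each open branch fixes some atoms; the unmentioned ones are free. Counting distinct full assignments: branch {P=T, Q=F} (R, S, T) contributes 8 new; branch {R=T, S=T, T=F} (Q, P) contributes 3 new; branch {Q=F, R=F, S=T, T=T} (P) contributes 1 new. Total: 12.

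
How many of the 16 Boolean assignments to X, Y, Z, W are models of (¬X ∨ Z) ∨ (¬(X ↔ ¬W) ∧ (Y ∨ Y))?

Initial set: {((¬X ∨ Z) ∨ (¬(X ↔ ¬W) ∧ (Y ∨ Y)))}.
((¬X ∨ Z) ∨ (¬(X ↔ ¬W) ∧ (Y ∨ Y))): β-rule — branch into (¬X ∨ Z)  //  (¬(X ↔ ¬W) ∧ (Y ∨ Y)).
  branch 1 (add (¬X ∨ Z)):
    (¬X ∨ Z): β-rule — branch into ¬X  //  Z.
      branch 1.1 (add ¬X):
        ○ open, literals {X=false}.
      branch 1.2 (add Z):
        ○ open, literals {Z=true}.
  branch 2 (add (¬(X ↔ ¬W) ∧ (Y ∨ Y))):
    (¬(X ↔ ¬W) ∧ (Y ∨ Y)): α-rule — add ¬(X ↔ ¬W), (Y ∨ Y).
    ¬(X ↔ ¬W): β-rule — branch into X, ¬¬W  //  ¬X, ¬W.
      branch 2.1 (add X, ¬¬W):
        (Y ∨ Y): β-rule — branch into Y  //  Y.
          branch 2.1.1 (add Y):
            ○ open, literals {W=true, X=true, Y=true}.
          branch 2.1.2 (add Y):
            ○ open, literals {W=true, X=true, Y=true}.
      branch 2.2 (add ¬X, ¬W):
        (Y ∨ Y): β-rule — branch into Y  //  Y.
          branch 2.2.1 (add Y):
            ○ open, literals {W=false, X=false, Y=true}.
          branch 2.2.2 (add Y):
            ○ open, literals {W=false, X=false, Y=true}.
0 branches closed, 6 open.
Each open branch fixes some atoms; the unmentioned ones are free. Counting distinct full assignments: branch {X=false} (Y, Z, W) contributes 8 new; branch {Z=true} (X, Y, W) contributes 4 new; branch {W=true, X=true, Y=true} (Z) contributes 1 new; branch {W=true, X=true, Y=true} (Z) contributes 0 new; branch {W=false, X=false, Y=true} (Z) contributes 0 new; branch {W=false, X=false, Y=true} (Z) contributes 0 new. Total: 13.

13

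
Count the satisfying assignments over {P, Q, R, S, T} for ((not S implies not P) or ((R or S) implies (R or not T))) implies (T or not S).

Initial set: {T (((not S implies not P) or ((R or S) implies (R or not T))) implies (T or not S))}.
T (((not S implies not P) or ((R or S) implies (R or not T))) implies (T or not S)): β-rule — branch into F ((not S implies not P) or ((R or S) implies (R or not T)))  //  T (T or not S).
  branch 1 (add F ((not S implies not P) or ((R or S) implies (R or not T)))):
    F ((not S implies not P) or ((R or S) implies (R or not T))): α-rule — add F (not S implies not P), F ((R or S) implies (R or not T)).
    F (not S implies not P): α-rule — add T not S, F not P.
    F ((R or S) implies (R or not T)): α-rule — add T (R or S), F (R or not T).
    F (R or not T): α-rule — add F R, F not T.
    T (R or S): β-rule — branch into T R  //  T S.
      branch 1.1 (add T R):
        × closes — contains both R and not R.
      branch 1.2 (add T S):
        × closes — contains both S and not S.
  branch 2 (add T (T or not S)):
    T (T or not S): β-rule — branch into T T  //  T not S.
      branch 2.1 (add T T):
        ○ open, literals {T=true}.
      branch 2.2 (add T not S):
        ○ open, literals {S=false}.
2 branches closed, 2 open.
Each open branch fixes some atoms; the unmentioned ones are free. Counting distinct full assignments: branch {T=true} (P, Q, R, S) contributes 16 new; branch {S=false} (P, Q, R, T) contributes 8 new. Total: 24.

24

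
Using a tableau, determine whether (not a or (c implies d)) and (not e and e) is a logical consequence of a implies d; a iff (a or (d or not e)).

No

Initial set: {T (a implies d); T (a iff (a or (d or not e))); F ((not a or (c implies d)) and (not e and e))}.
T (a implies d): β-rule — branch into F a  //  T d.
  branch 1 (add F a):
    T (a iff (a or (d or not e))): β-rule — branch into T a, T (a or (d or not e))  //  F a, F (a or (d or not e)).
      branch 1.1 (add T a, T (a or (d or not e))):
        × closes — contains both a and not a.
      branch 1.2 (add F a, F (a or (d or not e))):
        F (a or (d or not e)): α-rule — add F a, F (d or not e).
        F (d or not e): α-rule — add F d, F not e.
        F ((not a or (c implies d)) and (not e and e)): β-rule — branch into F (not a or (c implies d))  //  F (not e and e).
          branch 1.2.1 (add F (not a or (c implies d))):
            F (not a or (c implies d)): α-rule — add F not a, F (c implies d).
            × closes — contains both a and not a.
          branch 1.2.2 (add F (not e and e)):
            F (not e and e): β-rule — branch into F not e  //  F e.
              branch 1.2.2.1 (add F not e):
                ○ open, literals {a=0, d=0, e=1}.
              branch 1.2.2.2 (add F e):
                × closes — contains both e and not e.
  branch 2 (add T d):
    T (a iff (a or (d or not e))): β-rule — branch into T a, T (a or (d or not e))  //  F a, F (a or (d or not e)).
      branch 2.1 (add T a, T (a or (d or not e))):
        F ((not a or (c implies d)) and (not e and e)): β-rule — branch into F (not a or (c implies d))  //  F (not e and e).
          branch 2.1.1 (add F (not a or (c implies d))):
            F (not a or (c implies d)): α-rule — add F not a, F (c implies d).
            F (c implies d): α-rule — add T c, F d.
            × closes — contains both d and not d.
          branch 2.1.2 (add F (not e and e)):
            T (a or (d or not e)): β-rule — branch into T a  //  T (d or not e).
              branch 2.1.2.1 (add T a):
                F (not e and e): β-rule — branch into F not e  //  F e.
                  branch 2.1.2.1.1 (add F not e):
                    ○ open, literals {a=1, d=1, e=1}.
                  branch 2.1.2.1.2 (add F e):
                    ○ open, literals {a=1, d=1, e=0}.
              branch 2.1.2.2 (add T (d or not e)):
                F (not e and e): β-rule — branch into F not e  //  F e.
                  branch 2.1.2.2.1 (add F not e):
                    T (d or not e): β-rule — branch into T d  //  T not e.
                      branch 2.1.2.2.1.1 (add T d):
                        ○ open, literals {a=1, d=1, e=1}.
                      branch 2.1.2.2.1.2 (add T not e):
                        × closes — contains both e and not e.
                  branch 2.1.2.2.2 (add F e):
                    T (d or not e): β-rule — branch into T d  //  T not e.
                      branch 2.1.2.2.2.1 (add T d):
                        ○ open, literals {a=1, d=1, e=0}.
                      branch 2.1.2.2.2.2 (add T not e):
                        ○ open, literals {a=1, d=1, e=0}.
      branch 2.2 (add F a, F (a or (d or not e))):
        F (a or (d or not e)): α-rule — add F a, F (d or not e).
        F (d or not e): α-rule — add F d, F not e.
        × closes — contains both d and not d.
6 branches closed, 6 open.
An open branch gives a countermodel: a=0, d=0, e=1 (unmentioned atoms arbitrary); the premises hold there but the conclusion fails.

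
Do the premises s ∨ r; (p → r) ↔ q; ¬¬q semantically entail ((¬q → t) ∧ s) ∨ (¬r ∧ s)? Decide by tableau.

No

Initial set: {T (s ∨ r); T ((p → r) ↔ q); T ¬¬q; F (((¬q → t) ∧ s) ∨ (¬r ∧ s))}.
T ¬¬q: drop double negation, giving T q.
F (((¬q → t) ∧ s) ∨ (¬r ∧ s)): α-rule — add F ((¬q → t) ∧ s), F (¬r ∧ s).
T (s ∨ r): β-rule — branch into T s  //  T r.
  branch 1 (add T s):
    T ((p → r) ↔ q): β-rule — branch into T (p → r), T q  //  F (p → r), F q.
      branch 1.1 (add T (p → r), T q):
        F ((¬q → t) ∧ s): β-rule — branch into F (¬q → t)  //  F s.
          branch 1.1.1 (add F (¬q → t)):
            F (¬q → t): α-rule — add T ¬q, F t.
            × closes — contains both q and ¬q.
          branch 1.1.2 (add F s):
            × closes — contains both s and ¬s.
      branch 1.2 (add F (p → r), F q):
        × closes — contains both q and ¬q.
  branch 2 (add T r):
    T ((p → r) ↔ q): β-rule — branch into T (p → r), T q  //  F (p → r), F q.
      branch 2.1 (add T (p → r), T q):
        F ((¬q → t) ∧ s): β-rule — branch into F (¬q → t)  //  F s.
          branch 2.1.1 (add F (¬q → t)):
            F (¬q → t): α-rule — add T ¬q, F t.
            × closes — contains both q and ¬q.
          branch 2.1.2 (add F s):
            F (¬r ∧ s): β-rule — branch into F ¬r  //  F s.
              branch 2.1.2.1 (add F ¬r):
                T (p → r): β-rule — branch into F p  //  T r.
                  branch 2.1.2.1.1 (add F p):
                    ○ open, literals {p=F, q=T, r=T, s=F}.
                  branch 2.1.2.1.2 (add T r):
                    ○ open, literals {q=T, r=T, s=F}.
              branch 2.1.2.2 (add F s):
                T (p → r): β-rule — branch into F p  //  T r.
                  branch 2.1.2.2.1 (add F p):
                    ○ open, literals {p=F, q=T, r=T, s=F}.
                  branch 2.1.2.2.2 (add T r):
                    ○ open, literals {q=T, r=T, s=F}.
      branch 2.2 (add F (p → r), F q):
        × closes — contains both q and ¬q.
5 branches closed, 4 open.
An open branch gives a countermodel: p=F, q=T, r=T, s=F (unmentioned atoms arbitrary); the premises hold there but the conclusion fails.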